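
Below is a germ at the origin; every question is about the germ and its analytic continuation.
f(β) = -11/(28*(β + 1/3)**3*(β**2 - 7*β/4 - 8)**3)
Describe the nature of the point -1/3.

The point is a pole of order 3.

The denominator factor β + 1/3 vanishes at -1/3 and appears to the power 3; the numerator there equals -11/28, nonzero, and no other factor vanishes.
Hence a pole whose order is the multiplicity, 3.


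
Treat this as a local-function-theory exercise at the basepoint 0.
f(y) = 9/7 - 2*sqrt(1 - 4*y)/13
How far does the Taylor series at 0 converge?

Branch term (-2/13)*sqrt(1 - y/(1/4)): its argument vanishes at y = 1/4, a square-root branch point, modulus 1/4.
The radius of convergence is the smallest modulus among the singular points: 1/4.

The radius of convergence is 1/4.


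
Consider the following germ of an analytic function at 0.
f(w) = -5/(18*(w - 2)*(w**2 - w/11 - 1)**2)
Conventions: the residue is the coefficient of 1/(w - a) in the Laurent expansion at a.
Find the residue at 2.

The residue is -605/17298.

At the order-1 pole 2 set g(w) = (w - (2))*f(w) = -5/(18*(w**2 - w/11 - 1)**2).
Simple pole: residue = g(a) at a = 2, which is -605/17298.


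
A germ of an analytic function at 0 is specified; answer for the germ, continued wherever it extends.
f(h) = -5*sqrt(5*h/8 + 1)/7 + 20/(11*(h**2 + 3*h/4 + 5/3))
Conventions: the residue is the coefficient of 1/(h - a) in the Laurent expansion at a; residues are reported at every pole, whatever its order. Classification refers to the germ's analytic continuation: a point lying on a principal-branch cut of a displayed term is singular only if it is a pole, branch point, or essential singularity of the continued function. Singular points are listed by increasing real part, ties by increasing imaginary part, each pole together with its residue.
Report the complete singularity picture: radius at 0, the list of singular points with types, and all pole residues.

Denominator factor (h**2 + 3*h/4 + 5/3): discriminant -293/48, complex-conjugate roots (-3/8) + ((1/24)*sqrt(879))*i and (-3/8) - ((1/24)*sqrt(879))*i; poles of order 1, moduli (1/3)*sqrt(15) and (1/3)*sqrt(15).
Branch term (-5/7)*sqrt(1 - h/(-8/5)): its argument vanishes at h = -8/5, a square-root branch point, modulus 8/5.
The radius of convergence is the smallest modulus among the singular points: (1/3)*sqrt(15).
The branch term is analytic at (-3/8) - ((1/24)*sqrt(879))*i and contributes nothing to the residue; only the rational part matters.
The factor h**2 + 3*h/4 + 5/3 splits as (h - a)(h - a') with a = (-3/8) - ((1/24)*sqrt(879))*i, a' = (-3/8) + ((1/24)*sqrt(879))*i. At the order-1 pole a set g(h) = (h - a)*(rational part) = [20/11] / (h - a').
Simple pole: residue = g(a) at a = (-3/8) - ((1/24)*sqrt(879))*i, which is ((80/3223)*sqrt(879))*i.
The branch term is analytic at (-3/8) + ((1/24)*sqrt(879))*i and contributes nothing to the residue; only the rational part matters.
The factor h**2 + 3*h/4 + 5/3 splits as (h - a)(h - a') with a = (-3/8) + ((1/24)*sqrt(879))*i, a' = (-3/8) - ((1/24)*sqrt(879))*i. At the order-1 pole a set g(h) = (h - a)*(rational part) = [20/11] / (h - a').
Simple pole: residue = g(a) at a = (-3/8) + ((1/24)*sqrt(879))*i, which is -((80/3223)*sqrt(879))*i.
List the singular points by increasing real part (a conjugate pair: the negative imaginary part first).

Radius of convergence at 0: (1/3)*sqrt(15).
At -8/5: an algebraic (square-root) branch point.
At (-3/8) - ((1/24)*sqrt(879))*i: a pole of order 1; residue ((80/3223)*sqrt(879))*i.
At (-3/8) + ((1/24)*sqrt(879))*i: a pole of order 1; residue -((80/3223)*sqrt(879))*i.


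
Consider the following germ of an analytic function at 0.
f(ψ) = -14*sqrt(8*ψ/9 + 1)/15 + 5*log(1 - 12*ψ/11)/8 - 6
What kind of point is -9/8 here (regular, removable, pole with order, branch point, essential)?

The term (-14/15)*sqrt(1 - ψ/(-9/8)) has argument 1 - -9/8/(-9/8) = 0 at -9/8: a square-root (algebraic, two-sheeted) branch point; the remaining terms are analytic or single-valued there.

The point is an algebraic (square-root) branch point.


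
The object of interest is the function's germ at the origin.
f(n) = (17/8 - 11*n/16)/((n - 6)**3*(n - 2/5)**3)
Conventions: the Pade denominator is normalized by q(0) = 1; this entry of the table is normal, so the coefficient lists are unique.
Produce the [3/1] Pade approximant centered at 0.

The Pade approximant has numerator coefficients [2125/13824, 1419785125/2362549248, 21596225125/14175295488, 652246062125/255155318784]; denominator coefficients [1, -321895/85451].

Taylor coefficients needed (expand at 0): a_0 = 2125/13824, a_1 = 3625/3072, a_2 = 990125/165888, a_3 = 74769625/2985984, a_4 = 281658125/2985984.
Write the denominator as Q(n) = 1 + q1*n. Requiring Q*f - P = O(n^5) with deg P <= 3 kills the coefficients of n^4..n^4 in Q*f:
  n^4: a_4 + q1*a_3 = 0, i.e. 281658125/2985984 + (74769625/2985984)*q1 = 0.
Solving this linear system: q1 = -321895/85451.
The numerator is Q*f truncated at degree 3: P0 = a_0 = 2125/13824; P1 = a_1 + q1*a_0 = 1419785125/2362549248; P2 = a_2 + q1*a_1 = 21596225125/14175295488; P3 = a_3 + q1*a_2 = 652246062125/255155318784.


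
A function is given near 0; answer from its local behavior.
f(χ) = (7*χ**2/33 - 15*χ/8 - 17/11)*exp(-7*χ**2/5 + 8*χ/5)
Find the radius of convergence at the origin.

The factor exp(-7*χ**2/5 + 8*χ/5) is entire and contributes no finite singular point.
The polynomial part has no poles.
No finite singular points: the Taylor series at 0 converges everywhere.

The radius of convergence is infinite.


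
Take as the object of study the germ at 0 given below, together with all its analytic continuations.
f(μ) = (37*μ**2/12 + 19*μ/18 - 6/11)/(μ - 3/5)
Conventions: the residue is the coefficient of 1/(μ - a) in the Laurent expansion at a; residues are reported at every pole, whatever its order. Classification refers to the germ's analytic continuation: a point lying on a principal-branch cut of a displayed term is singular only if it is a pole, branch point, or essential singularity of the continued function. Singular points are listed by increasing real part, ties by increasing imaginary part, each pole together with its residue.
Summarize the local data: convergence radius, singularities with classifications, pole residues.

Radius of convergence at 0: 3/5.
At 3/5: a pole of order 1; residue 3953/3300.

Denominator factor (μ - 3/5): pole of order 1 at 3/5, modulus 3/5.
The radius of convergence is the smallest modulus among the singular points: 3/5.
At the order-1 pole 3/5 set g(μ) = (μ - (3/5))*f(μ) = 37*μ**2/12 + 19*μ/18 - 6/11.
Simple pole: residue = g(a) at a = 3/5, which is 3953/3300.


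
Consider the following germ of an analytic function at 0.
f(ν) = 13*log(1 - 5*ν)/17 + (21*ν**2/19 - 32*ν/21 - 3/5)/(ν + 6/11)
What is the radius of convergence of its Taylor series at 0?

The radius of convergence is 1/5.

Denominator factor (ν + 6/11): pole of order 1 at -6/11, modulus 6/11.
Branch term (13/17)*log(1 - ν/(1/5)): its argument vanishes at ν = 1/5, a logarithmic branch point, modulus 1/5.
The radius of convergence is the smallest modulus among the singular points: 1/5.


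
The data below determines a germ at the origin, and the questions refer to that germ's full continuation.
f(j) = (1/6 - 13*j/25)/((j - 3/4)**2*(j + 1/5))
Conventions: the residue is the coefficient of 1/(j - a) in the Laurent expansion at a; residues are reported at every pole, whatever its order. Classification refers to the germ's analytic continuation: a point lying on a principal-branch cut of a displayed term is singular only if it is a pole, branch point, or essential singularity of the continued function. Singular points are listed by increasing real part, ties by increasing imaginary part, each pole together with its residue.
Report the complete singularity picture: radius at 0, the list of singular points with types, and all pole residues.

Radius of convergence at 0: 1/5.
At -1/5: a pole of order 1; residue 1624/5415.
At 3/4: a pole of order 2; residue -1624/5415.

Denominator factor (j - 3/4)^2: pole of order 2 at 3/4, modulus 3/4.
Denominator factor (j + 1/5): pole of order 1 at -1/5, modulus 1/5.
The radius of convergence is the smallest modulus among the singular points: 1/5.
At the order-1 pole -1/5 set g(j) = (j - (-1/5))*f(j) = (1/6 - 13*j/25)/(j - 3/4)**2.
Simple pole: residue = g(a) at a = -1/5, which is 1624/5415.
At the order-2 pole 3/4 set g(j) = (j - (3/4))^2*f(j) = (1/6 - 13*j/25)/(j + 1/5).
Order-2 pole: residue = g'(a); g'(3/4) = -1624/5415, so the residue is -1624/5415.
List the singular points by increasing real part (a conjugate pair: the negative imaginary part first).


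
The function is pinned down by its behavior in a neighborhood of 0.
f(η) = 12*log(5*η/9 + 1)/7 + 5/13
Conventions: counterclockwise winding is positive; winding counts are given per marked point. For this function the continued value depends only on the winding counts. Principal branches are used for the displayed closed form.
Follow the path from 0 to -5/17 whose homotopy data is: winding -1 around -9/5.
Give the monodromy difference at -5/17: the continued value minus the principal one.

Continued minus principal equals -(24/7)*pi*i.

The rational part is single-valued and drops out of the difference; each branch term changes only by its own monodromy.
(12/7)*log(1 - η/(-9/5)): each positive loop around -9/5 adds 2*pi*i to the log, so winding -1 contributes (12/7)*(-1)*2*pi*i = -(24/7)*pi*i.
Summing the contributions at η = -5/17 gives -(24/7)*pi*i.


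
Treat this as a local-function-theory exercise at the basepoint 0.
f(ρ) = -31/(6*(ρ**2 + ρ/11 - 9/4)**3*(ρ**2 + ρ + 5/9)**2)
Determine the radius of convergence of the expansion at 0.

Denominator factor (ρ**2 + ρ/11 - 9/4)^3: discriminant 1090/121, real irrational roots -1/22 + (1/22)*sqrt(1090) and -1/22 - (1/22)*sqrt(1090); poles of order 3, moduli -1/22 + (1/22)*sqrt(1090) and 1/22 + (1/22)*sqrt(1090).
Denominator factor (ρ**2 + ρ + 5/9)^2: discriminant -11/9, complex-conjugate roots (-1/2) + ((1/6)*sqrt(11))*i and (-1/2) - ((1/6)*sqrt(11))*i; poles of order 2, moduli (1/3)*sqrt(5) and (1/3)*sqrt(5).
The radius of convergence is the smallest modulus among the singular points: (1/3)*sqrt(5).

The radius of convergence is (1/3)*sqrt(5).


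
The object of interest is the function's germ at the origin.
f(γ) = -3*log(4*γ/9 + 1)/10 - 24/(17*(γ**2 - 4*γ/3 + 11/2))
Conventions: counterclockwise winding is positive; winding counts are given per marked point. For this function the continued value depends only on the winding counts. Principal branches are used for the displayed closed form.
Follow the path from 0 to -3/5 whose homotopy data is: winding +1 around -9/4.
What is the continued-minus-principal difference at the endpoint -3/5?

The rational part is single-valued and drops out of the difference; each branch term changes only by its own monodromy.
(-3/10)*log(1 - γ/(-9/4)): each positive loop around -9/4 adds 2*pi*i to the log, so winding +1 contributes (-3/10)*(1)*2*pi*i = -(3/5)*pi*i.
Summing the contributions at γ = -3/5 gives -(3/5)*pi*i.

Continued minus principal equals -(3/5)*pi*i.


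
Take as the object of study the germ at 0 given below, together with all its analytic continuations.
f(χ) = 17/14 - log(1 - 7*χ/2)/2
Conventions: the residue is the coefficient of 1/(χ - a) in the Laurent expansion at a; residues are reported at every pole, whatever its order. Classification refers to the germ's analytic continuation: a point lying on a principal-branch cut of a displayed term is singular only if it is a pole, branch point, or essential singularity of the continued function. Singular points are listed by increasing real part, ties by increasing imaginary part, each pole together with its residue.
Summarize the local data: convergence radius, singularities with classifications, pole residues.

Radius of convergence at 0: 2/7.
At 2/7: a logarithmic branch point.

Branch term (-1/2)*log(1 - χ/(2/7)): its argument vanishes at χ = 2/7, a logarithmic branch point, modulus 2/7.
The radius of convergence is the smallest modulus among the singular points: 2/7.


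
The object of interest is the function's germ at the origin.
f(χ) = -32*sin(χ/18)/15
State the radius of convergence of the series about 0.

The radius of convergence is infinite.

The factor sin(χ/18) is entire and contributes no finite singular point.
The polynomial part has no poles.
No finite singular points: the Taylor series at 0 converges everywhere.


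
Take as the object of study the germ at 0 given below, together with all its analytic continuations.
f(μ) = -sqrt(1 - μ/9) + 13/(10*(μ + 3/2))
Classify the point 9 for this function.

The point is an algebraic (square-root) branch point.

The term (-1)*sqrt(1 - μ/(9)) has argument 1 - 9/(9) = 0 at 9: a square-root (algebraic, two-sheeted) branch point; the remaining terms are analytic or single-valued there.


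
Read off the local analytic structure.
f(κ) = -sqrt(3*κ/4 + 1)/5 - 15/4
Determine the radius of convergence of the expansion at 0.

The radius of convergence is 4/3.

Branch term (-1/5)*sqrt(1 - κ/(-4/3)): its argument vanishes at κ = -4/3, a square-root branch point, modulus 4/3.
The radius of convergence is the smallest modulus among the singular points: 4/3.


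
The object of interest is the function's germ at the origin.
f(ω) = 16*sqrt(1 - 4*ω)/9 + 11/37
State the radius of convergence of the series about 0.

The radius of convergence is 1/4.

Branch term (16/9)*sqrt(1 - ω/(1/4)): its argument vanishes at ω = 1/4, a square-root branch point, modulus 1/4.
The radius of convergence is the smallest modulus among the singular points: 1/4.


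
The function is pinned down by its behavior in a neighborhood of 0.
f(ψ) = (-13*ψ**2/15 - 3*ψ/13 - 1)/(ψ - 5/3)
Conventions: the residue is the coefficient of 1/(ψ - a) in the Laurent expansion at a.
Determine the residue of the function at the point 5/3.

At the order-1 pole 5/3 set g(ψ) = (ψ - (5/3))*f(ψ) = -13*ψ**2/15 - 3*ψ/13 - 1.
Simple pole: residue = g(a) at a = 5/3, which is -1331/351.

The residue is -1331/351.


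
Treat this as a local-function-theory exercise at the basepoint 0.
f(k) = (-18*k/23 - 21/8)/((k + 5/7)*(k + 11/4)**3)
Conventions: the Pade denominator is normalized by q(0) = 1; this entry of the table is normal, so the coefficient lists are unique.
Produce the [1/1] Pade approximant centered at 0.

Taylor coefficients needed (expand at 0): a_0 = -1176/6655, a_1 = 3262056/8418575, a_2 = -289482312/463021625.
Write the denominator as Q(k) = 1 + q1*k. Requiring Q*f - P = O(k^3) with deg P <= 1 kills the coefficients of k^2..k^2 in Q*f:
  k^2: a_2 + q1*a_1 = 0, i.e. -289482312/463021625 + (3262056/8418575)*q1 = 0.
Solving this linear system: q1 = 1723109/1067935.
The numerator is Q*f truncated at degree 1: P0 = a_0 = -1176/6655; P1 = a_1 + q1*a_0 = 3346537824/32692694155.

The Pade approximant has numerator coefficients [-1176/6655, 3346537824/32692694155]; denominator coefficients [1, 1723109/1067935].


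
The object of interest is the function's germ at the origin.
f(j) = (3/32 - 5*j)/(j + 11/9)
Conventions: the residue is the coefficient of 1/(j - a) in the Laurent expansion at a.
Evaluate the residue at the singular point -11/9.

At the order-1 pole -11/9 set g(j) = (j - (-11/9))*f(j) = 3/32 - 5*j.
Simple pole: residue = g(a) at a = -11/9, which is 1787/288.

The residue is 1787/288.


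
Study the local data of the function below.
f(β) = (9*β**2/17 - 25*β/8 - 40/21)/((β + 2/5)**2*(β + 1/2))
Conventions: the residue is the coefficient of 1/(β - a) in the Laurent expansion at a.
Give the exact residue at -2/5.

At the order-2 pole -2/5 set g(β) = (β - (-2/5))^2*f(β) = (9*β**2/17 - 25*β/8 - 40/21)/(β + 1/2).
Order-2 pole: residue = g'(a); g'(-2/5) = 30731/1428, so the residue is 30731/1428.

The residue is 30731/1428.


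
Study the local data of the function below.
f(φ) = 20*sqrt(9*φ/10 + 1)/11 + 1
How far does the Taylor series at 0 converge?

The radius of convergence is 10/9.

Branch term (20/11)*sqrt(1 - φ/(-10/9)): its argument vanishes at φ = -10/9, a square-root branch point, modulus 10/9.
The radius of convergence is the smallest modulus among the singular points: 10/9.


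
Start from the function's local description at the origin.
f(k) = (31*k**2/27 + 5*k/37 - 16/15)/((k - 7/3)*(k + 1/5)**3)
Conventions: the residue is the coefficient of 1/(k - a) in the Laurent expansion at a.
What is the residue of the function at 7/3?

The residue is 3090475/9136188.

At the order-1 pole 7/3 set g(k) = (k - (7/3))*f(k) = (31*k**2/27 + 5*k/37 - 16/15)/(k + 1/5)**3.
Simple pole: residue = g(a) at a = 7/3, which is 3090475/9136188.


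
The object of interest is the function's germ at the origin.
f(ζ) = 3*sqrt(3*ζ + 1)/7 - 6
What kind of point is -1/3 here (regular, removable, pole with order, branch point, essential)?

The point is an algebraic (square-root) branch point.

The term (3/7)*sqrt(1 - ζ/(-1/3)) has argument 1 - -1/3/(-1/3) = 0 at -1/3: a square-root (algebraic, two-sheeted) branch point; the remaining terms are analytic or single-valued there.


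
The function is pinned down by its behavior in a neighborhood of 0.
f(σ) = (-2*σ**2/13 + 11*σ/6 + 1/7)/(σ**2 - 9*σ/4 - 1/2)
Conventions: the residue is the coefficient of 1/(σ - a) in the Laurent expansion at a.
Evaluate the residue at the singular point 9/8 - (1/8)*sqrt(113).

The residue is 29/39 - (633/10283)*sqrt(113).

The factor σ**2 - 9*σ/4 - 1/2 splits as (σ - a)(σ - a') with a = 9/8 - (1/8)*sqrt(113), a' = 9/8 + (1/8)*sqrt(113). At the order-1 pole a set g(σ) = (σ - a)*f(σ) = [-2*σ**2/13 + 11*σ/6 + 1/7] / (σ - a').
Simple pole: residue = g(a) at a = 9/8 - (1/8)*sqrt(113), which is 29/39 - (633/10283)*sqrt(113).


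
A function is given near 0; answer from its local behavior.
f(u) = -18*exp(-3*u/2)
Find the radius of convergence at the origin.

The factor exp(-3*u/2) is entire and contributes no finite singular point.
The polynomial part has no poles.
No finite singular points: the Taylor series at 0 converges everywhere.

The radius of convergence is infinite.


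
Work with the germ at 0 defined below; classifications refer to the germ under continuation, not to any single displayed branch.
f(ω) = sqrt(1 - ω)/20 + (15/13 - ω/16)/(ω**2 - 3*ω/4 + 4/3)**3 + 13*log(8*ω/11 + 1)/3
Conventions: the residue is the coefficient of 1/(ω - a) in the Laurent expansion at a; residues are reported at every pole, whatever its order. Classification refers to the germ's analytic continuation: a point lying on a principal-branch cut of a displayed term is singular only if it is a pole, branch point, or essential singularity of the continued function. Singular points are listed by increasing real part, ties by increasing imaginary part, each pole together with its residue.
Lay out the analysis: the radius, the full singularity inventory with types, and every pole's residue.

Radius of convergence at 0: 1.
At -11/8: a logarithmic branch point.
At (3/8) - ((1/24)*sqrt(687))*i: a pole of order 3; residue ((812592/156116857)*sqrt(687))*i.
At (3/8) + ((1/24)*sqrt(687))*i: a pole of order 3; residue -((812592/156116857)*sqrt(687))*i.
At 1: an algebraic (square-root) branch point.


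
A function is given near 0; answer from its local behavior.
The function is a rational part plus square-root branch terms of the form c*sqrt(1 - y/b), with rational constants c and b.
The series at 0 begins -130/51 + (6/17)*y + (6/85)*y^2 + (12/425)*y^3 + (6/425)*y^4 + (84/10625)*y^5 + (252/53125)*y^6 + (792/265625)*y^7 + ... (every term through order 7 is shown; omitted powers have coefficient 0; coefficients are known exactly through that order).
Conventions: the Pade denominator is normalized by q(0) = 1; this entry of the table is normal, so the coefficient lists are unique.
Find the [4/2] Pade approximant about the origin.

The Pade approximant has numerator coefficients [-130/51, 418/153, -562/765, 12/425, 2/2125]; denominator coefficients [1, -14/15, 14/75].

Taylor coefficients needed (read off): a_0 = -130/51, a_1 = 6/17, a_2 = 6/85, a_3 = 12/425, a_4 = 6/425, a_5 = 84/10625, a_6 = 252/53125.
Write the denominator as Q(y) = 1 + q1*y + q2*y^2. Requiring Q*f - P = O(y^7) with deg P <= 4 kills the coefficients of y^5..y^6 in Q*f:
  y^5: a_5 + q1*a_4 + q2*a_3 = 0, i.e. 84/10625 + (6/425)*q1 + (12/425)*q2 = 0.
  y^6: a_6 + q1*a_5 + q2*a_4 = 0, i.e. 252/53125 + (84/10625)*q1 + (6/425)*q2 = 0.
Solving this linear system: q1 = -14/15, q2 = 14/75.
The numerator is Q*f truncated at degree 4: P0 = a_0 = -130/51; P1 = a_1 + q1*a_0 = 418/153; P2 = a_2 + q1*a_1 + q2*a_0 = -562/765; P3 = a_3 + q1*a_2 + q2*a_1 = 12/425; P4 = a_4 + q1*a_3 + q2*a_2 = 2/2125.


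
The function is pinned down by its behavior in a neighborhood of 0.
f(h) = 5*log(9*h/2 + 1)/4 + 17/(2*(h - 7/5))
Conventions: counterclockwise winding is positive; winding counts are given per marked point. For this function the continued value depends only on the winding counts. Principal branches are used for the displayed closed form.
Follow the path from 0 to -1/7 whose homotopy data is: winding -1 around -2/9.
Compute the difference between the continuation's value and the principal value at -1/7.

The rational part is single-valued and drops out of the difference; each branch term changes only by its own monodromy.
(5/4)*log(1 - h/(-2/9)): each positive loop around -2/9 adds 2*pi*i to the log, so winding -1 contributes (5/4)*(-1)*2*pi*i = -(5/2)*pi*i.
Summing the contributions at h = -1/7 gives -(5/2)*pi*i.

Continued minus principal equals -(5/2)*pi*i.


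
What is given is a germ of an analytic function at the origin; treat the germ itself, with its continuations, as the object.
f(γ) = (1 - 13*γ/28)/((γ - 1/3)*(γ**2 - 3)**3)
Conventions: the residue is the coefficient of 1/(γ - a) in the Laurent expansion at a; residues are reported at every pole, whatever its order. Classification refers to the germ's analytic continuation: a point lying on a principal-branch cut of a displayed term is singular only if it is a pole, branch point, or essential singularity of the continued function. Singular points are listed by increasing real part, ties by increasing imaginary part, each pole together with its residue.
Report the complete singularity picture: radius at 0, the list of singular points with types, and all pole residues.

Radius of convergence at 0: 1/3.
At -sqrt(3): a pole of order 3; residue 17253/984256 - (1999/5905536)*sqrt(3).
At 1/3: a pole of order 1; residue -17253/492128.
At sqrt(3): a pole of order 3; residue 17253/984256 + (1999/5905536)*sqrt(3).


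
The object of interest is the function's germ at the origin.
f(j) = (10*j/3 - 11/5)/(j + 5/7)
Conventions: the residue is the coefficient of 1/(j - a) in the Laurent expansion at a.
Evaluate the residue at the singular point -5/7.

At the order-1 pole -5/7 set g(j) = (j - (-5/7))*f(j) = 10*j/3 - 11/5.
Simple pole: residue = g(a) at a = -5/7, which is -481/105.

The residue is -481/105.


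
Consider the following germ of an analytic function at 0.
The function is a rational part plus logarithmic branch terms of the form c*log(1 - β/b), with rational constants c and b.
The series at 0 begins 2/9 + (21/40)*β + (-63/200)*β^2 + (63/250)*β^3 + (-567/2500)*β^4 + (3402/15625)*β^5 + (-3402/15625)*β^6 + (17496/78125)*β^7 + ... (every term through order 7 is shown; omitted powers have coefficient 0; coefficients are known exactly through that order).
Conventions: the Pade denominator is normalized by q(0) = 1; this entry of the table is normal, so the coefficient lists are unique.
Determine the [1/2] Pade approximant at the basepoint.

Taylor coefficients needed (read off): a_0 = 2/9, a_1 = 21/40, a_2 = -63/200, a_3 = 63/250.
Write the denominator as Q(β) = 1 + q1*β + q2*β^2. Requiring Q*f - P = O(β^4) with deg P <= 1 kills the coefficients of β^2..β^3 in Q*f:
  β^2: a_2 + q1*a_1 + q2*a_0 = 0, i.e. -63/200 + (21/40)*q1 + (2/9)*q2 = 0.
  β^3: a_3 + q1*a_2 + q2*a_1 = 0, i.e. 63/250 + (-63/200)*q1 + (21/40)*q2 = 0.
Solving this linear system: q1 = 253/395, q2 = -189/1975.
The numerator is Q*f truncated at degree 1: P0 = a_0 = 2/9; P1 = a_1 + q1*a_0 = 18979/28440.

The Pade approximant has numerator coefficients [2/9, 18979/28440]; denominator coefficients [1, 253/395, -189/1975].


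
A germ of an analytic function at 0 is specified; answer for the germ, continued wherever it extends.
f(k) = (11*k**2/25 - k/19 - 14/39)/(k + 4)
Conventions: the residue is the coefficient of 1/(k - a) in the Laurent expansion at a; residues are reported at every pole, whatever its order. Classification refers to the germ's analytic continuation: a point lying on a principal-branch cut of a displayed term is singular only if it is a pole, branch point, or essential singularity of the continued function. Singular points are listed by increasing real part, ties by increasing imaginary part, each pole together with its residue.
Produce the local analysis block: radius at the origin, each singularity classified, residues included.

Radius of convergence at 0: 4.
At -4: a pole of order 1; residue 127666/18525.

Denominator factor (k + 4): pole of order 1 at -4, modulus 4.
The radius of convergence is the smallest modulus among the singular points: 4.
At the order-1 pole -4 set g(k) = (k - (-4))*f(k) = 11*k**2/25 - k/19 - 14/39.
Simple pole: residue = g(a) at a = -4, which is 127666/18525.


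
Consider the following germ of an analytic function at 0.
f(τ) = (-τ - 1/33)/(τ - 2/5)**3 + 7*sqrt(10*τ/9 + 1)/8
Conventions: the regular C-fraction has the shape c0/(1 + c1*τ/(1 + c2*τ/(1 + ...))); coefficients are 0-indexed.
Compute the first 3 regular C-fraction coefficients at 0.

The regular C-fraction coefficients are [89/66, -31145/2136, 308338735/39915432].

Taylor coefficients (expand at 0): a_0 = 89/66, a_1 = 31145/1584, a_2 = 1921825/14256.
c0 = a_0 = 89/66. Peel one level at a time: if S = 1 + c*τ/S' with S'(0) = 1, then c is the τ-coefficient of S and S' = c*τ/(S - 1).
S_1 = c0/f = 1 + (-31145/2136)*τ + (1541693675/13687488)*τ^2 + ...; c1 = -31145/2136.
S_2 = c1*τ/(S_1 - 1) = 1 + (308338735/39915432)*τ + ...; c2 = 308338735/39915432.


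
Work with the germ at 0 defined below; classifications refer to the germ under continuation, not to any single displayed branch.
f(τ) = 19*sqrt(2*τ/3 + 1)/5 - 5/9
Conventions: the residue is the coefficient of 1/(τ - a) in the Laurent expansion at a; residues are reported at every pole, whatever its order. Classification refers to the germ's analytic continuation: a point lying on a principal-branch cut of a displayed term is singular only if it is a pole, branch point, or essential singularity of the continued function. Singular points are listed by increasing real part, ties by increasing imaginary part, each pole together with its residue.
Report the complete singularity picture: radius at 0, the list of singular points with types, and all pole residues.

Branch term (19/5)*sqrt(1 - τ/(-3/2)): its argument vanishes at τ = -3/2, a square-root branch point, modulus 3/2.
The radius of convergence is the smallest modulus among the singular points: 3/2.

Radius of convergence at 0: 3/2.
At -3/2: an algebraic (square-root) branch point.


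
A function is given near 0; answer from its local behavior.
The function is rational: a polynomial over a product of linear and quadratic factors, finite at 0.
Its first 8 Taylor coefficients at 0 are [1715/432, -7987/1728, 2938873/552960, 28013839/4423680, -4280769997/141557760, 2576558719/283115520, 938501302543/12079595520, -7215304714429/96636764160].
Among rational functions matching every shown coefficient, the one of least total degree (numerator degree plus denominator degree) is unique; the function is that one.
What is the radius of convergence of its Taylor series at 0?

The radius of convergence is (2/7)*sqrt(7).

No rational of total degree below 6 reproduces all 8 coefficients; solving the [2/4] Pade equations on them gives f(ζ) = (26*ζ**2/5 - 3*ζ/8 + 35/27)/(ζ**2 + ζ/4 + 4/7)**2, whose expansion matches every shown term.
Denominator factor (ζ**2 + ζ/4 + 4/7)^2: discriminant -249/112, complex-conjugate roots (-1/8) + ((1/56)*sqrt(1743))*i and (-1/8) - ((1/56)*sqrt(1743))*i; poles of order 2, moduli (2/7)*sqrt(7) and (2/7)*sqrt(7).
The radius of convergence is the smallest modulus among the singular points: (2/7)*sqrt(7).


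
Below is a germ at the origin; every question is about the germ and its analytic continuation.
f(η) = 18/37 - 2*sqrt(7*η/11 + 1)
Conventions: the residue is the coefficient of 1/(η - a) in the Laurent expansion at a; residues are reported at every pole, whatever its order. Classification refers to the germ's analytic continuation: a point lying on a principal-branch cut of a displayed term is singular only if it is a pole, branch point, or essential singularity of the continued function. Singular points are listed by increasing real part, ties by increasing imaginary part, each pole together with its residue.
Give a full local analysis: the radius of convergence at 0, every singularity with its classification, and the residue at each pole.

Branch term (-2)*sqrt(1 - η/(-11/7)): its argument vanishes at η = -11/7, a square-root branch point, modulus 11/7.
The radius of convergence is the smallest modulus among the singular points: 11/7.

Radius of convergence at 0: 11/7.
At -11/7: an algebraic (square-root) branch point.


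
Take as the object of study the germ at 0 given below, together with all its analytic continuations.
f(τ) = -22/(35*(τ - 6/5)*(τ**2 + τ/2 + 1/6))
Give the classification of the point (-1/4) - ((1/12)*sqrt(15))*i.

The denominator factor τ**2 + τ/2 + 1/6 vanishes at (-1/4) - ((1/12)*sqrt(15))*i and appears to the power 1; the numerator there equals -22/35, nonzero, and no other factor vanishes.
Hence a pole whose order is the multiplicity, 1.

The point is a pole of order 1.


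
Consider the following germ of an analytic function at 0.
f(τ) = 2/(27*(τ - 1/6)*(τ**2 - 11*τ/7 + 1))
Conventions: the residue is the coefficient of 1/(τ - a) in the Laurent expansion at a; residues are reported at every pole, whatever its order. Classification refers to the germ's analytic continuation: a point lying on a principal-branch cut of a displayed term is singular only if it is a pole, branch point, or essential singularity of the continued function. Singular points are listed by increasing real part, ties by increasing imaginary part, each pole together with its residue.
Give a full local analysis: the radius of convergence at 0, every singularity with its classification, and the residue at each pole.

Radius of convergence at 0: 1/6.
At 1/6: a pole of order 1; residue 56/579.
At (11/14) - ((5/14)*sqrt(3))*i: a pole of order 1; residue (-28/579) + ((728/26055)*sqrt(3))*i.
At (11/14) + ((5/14)*sqrt(3))*i: a pole of order 1; residue (-28/579) - ((728/26055)*sqrt(3))*i.

Denominator factor (τ**2 - 11*τ/7 + 1): discriminant -75/49, complex-conjugate roots (11/14) + ((5/14)*sqrt(3))*i and (11/14) - ((5/14)*sqrt(3))*i; poles of order 1, moduli 1 and 1.
Denominator factor (τ - 1/6): pole of order 1 at 1/6, modulus 1/6.
The radius of convergence is the smallest modulus among the singular points: 1/6.
At the order-1 pole 1/6 set g(τ) = (τ - (1/6))*f(τ) = 2/(27*(τ**2 - 11*τ/7 + 1)).
Simple pole: residue = g(a) at a = 1/6, which is 56/579.
The factor τ**2 - 11*τ/7 + 1 splits as (τ - a)(τ - a') with a = (11/14) - ((5/14)*sqrt(3))*i, a' = (11/14) + ((5/14)*sqrt(3))*i. At the order-1 pole a set g(τ) = (τ - a)*f(τ) = [2/(27*(τ - 1/6))] / (τ - a').
Simple pole: residue = g(a) at a = (11/14) - ((5/14)*sqrt(3))*i, which is (-28/579) + ((728/26055)*sqrt(3))*i.
The factor τ**2 - 11*τ/7 + 1 splits as (τ - a)(τ - a') with a = (11/14) + ((5/14)*sqrt(3))*i, a' = (11/14) - ((5/14)*sqrt(3))*i. At the order-1 pole a set g(τ) = (τ - a)*f(τ) = [2/(27*(τ - 1/6))] / (τ - a').
Simple pole: residue = g(a) at a = (11/14) + ((5/14)*sqrt(3))*i, which is (-28/579) - ((728/26055)*sqrt(3))*i.
List the singular points by increasing real part (a conjugate pair: the negative imaginary part first).


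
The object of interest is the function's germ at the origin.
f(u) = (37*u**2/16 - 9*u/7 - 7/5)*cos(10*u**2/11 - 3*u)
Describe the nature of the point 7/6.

The point is a regular point.

There is no denominator, hence no pole anywhere.
The factor cos(10*u**2/11 - 3*u) is entire.
So the germ continues analytically to 7/6.


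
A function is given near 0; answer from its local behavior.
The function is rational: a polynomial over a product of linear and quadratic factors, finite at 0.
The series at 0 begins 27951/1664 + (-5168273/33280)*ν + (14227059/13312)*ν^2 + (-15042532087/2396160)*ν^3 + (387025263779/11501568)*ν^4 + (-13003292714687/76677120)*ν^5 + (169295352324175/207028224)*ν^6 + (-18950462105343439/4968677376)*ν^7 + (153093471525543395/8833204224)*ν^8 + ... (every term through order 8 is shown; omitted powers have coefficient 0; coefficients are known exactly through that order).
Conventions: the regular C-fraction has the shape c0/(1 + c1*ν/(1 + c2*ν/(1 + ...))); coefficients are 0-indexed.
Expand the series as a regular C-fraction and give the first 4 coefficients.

Taylor coefficients (read off): a_0 = 27951/1664, a_1 = -5168273/33280, a_2 = 14227059/13312, a_3 = -15042532087/2396160.
c0 = a_0 = 27951/1664. Peel one level at a time: if S = 1 + c*ν/S' with S'(0) = 1, then c is the ν-coefficient of S and S' = c*ν/(S - 1).
S_1 = c0/f = 1 + (3883/420)*ν + (3854239/176400)*ν^2 + ...; c1 = 3883/420.
S_2 = c1*ν/(S_1 - 1) = 1 + (-3854239/1630860)*ν + (7530212659/1085593608)*ν^2 + ...; c2 = -3854239/1630860.
S_3 = c2*ν/(S_2 - 1) = 1 + (263557443065/89796060222)*ν + ...; c3 = 263557443065/89796060222.

The regular C-fraction coefficients are [27951/1664, 3883/420, -3854239/1630860, 263557443065/89796060222].


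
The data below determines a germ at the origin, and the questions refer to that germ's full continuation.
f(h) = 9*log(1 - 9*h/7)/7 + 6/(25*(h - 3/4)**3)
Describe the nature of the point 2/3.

Denominator factors: h - 3/4 = -1/12 at h = 2/3 — none vanishes.
Branch term log(1 - h/(7/9)): argument at 2/3 is 1/7, nonzero, so 2/3 is not its branch point (a point on a principal cut is still regular for the continued germ).
So the germ continues analytically to 2/3.

The point is a regular point.


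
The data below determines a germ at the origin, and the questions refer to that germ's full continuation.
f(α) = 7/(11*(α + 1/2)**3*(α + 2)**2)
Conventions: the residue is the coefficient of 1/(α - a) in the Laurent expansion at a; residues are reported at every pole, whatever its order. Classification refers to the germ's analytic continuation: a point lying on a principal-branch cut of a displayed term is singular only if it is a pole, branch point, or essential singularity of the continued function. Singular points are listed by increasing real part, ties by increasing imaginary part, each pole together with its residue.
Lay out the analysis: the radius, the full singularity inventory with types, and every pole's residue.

Radius of convergence at 0: 1/2.
At -2: a pole of order 2; residue -112/297.
At -1/2: a pole of order 3; residue 112/297.

Denominator factor (α + 1/2)^3: pole of order 3 at -1/2, modulus 1/2.
Denominator factor (α + 2)^2: pole of order 2 at -2, modulus 2.
The radius of convergence is the smallest modulus among the singular points: 1/2.
At the order-2 pole -2 set g(α) = (α - (-2))^2*f(α) = 7/(11*(α + 1/2)**3).
Order-2 pole: residue = g'(a); g'(-2) = -112/297, so the residue is -112/297.
At the order-3 pole -1/2 set g(α) = (α - (-1/2))^3*f(α) = 7/(11*(α + 2)**2).
Order-3 pole: residue = g''(a)/2; g''(-1/2) = 224/297, so the residue is 112/297.
List the singular points by increasing real part (a conjugate pair: the negative imaginary part first).


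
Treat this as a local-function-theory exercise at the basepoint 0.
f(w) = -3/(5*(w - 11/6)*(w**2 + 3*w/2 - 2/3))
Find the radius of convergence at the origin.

Denominator factor (w**2 + 3*w/2 - 2/3): discriminant 59/12, real irrational roots -3/4 + (1/12)*sqrt(177) and -3/4 - (1/12)*sqrt(177); poles of order 1, moduli -3/4 + (1/12)*sqrt(177) and 3/4 + (1/12)*sqrt(177).
Denominator factor (w - 11/6): pole of order 1 at 11/6, modulus 11/6.
The radius of convergence is the smallest modulus among the singular points: -3/4 + (1/12)*sqrt(177).

The radius of convergence is -3/4 + (1/12)*sqrt(177).


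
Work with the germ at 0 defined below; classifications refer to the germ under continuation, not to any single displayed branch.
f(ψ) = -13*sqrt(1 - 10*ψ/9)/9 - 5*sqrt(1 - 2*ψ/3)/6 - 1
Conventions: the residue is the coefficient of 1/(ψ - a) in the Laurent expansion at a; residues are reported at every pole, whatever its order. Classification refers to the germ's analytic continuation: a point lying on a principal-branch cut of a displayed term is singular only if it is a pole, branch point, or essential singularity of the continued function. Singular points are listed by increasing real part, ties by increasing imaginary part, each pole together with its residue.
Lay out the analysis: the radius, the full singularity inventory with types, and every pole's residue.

Branch term (-13/9)*sqrt(1 - ψ/(9/10)): its argument vanishes at ψ = 9/10, a square-root branch point, modulus 9/10.
Branch term (-5/6)*sqrt(1 - ψ/(3/2)): its argument vanishes at ψ = 3/2, a square-root branch point, modulus 3/2.
The radius of convergence is the smallest modulus among the singular points: 9/10.
List the singular points by increasing real part (a conjugate pair: the negative imaginary part first).

Radius of convergence at 0: 9/10.
At 9/10: an algebraic (square-root) branch point.
At 3/2: an algebraic (square-root) branch point.


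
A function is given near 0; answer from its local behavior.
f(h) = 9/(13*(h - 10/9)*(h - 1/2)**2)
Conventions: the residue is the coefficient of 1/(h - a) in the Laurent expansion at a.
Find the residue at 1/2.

The residue is -2916/1573.

At the order-2 pole 1/2 set g(h) = (h - (1/2))^2*f(h) = 9/(13*(h - 10/9)).
Order-2 pole: residue = g'(a); g'(1/2) = -2916/1573, so the residue is -2916/1573.


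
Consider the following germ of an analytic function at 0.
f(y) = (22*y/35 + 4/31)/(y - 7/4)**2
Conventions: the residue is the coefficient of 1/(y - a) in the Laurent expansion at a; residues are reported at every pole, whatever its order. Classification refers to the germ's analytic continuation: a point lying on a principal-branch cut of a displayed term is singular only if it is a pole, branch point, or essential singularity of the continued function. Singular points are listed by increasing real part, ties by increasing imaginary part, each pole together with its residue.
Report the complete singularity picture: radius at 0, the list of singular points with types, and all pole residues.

Radius of convergence at 0: 7/4.
At 7/4: a pole of order 2; residue 22/35.

Denominator factor (y - 7/4)^2: pole of order 2 at 7/4, modulus 7/4.
The radius of convergence is the smallest modulus among the singular points: 7/4.
At the order-2 pole 7/4 set g(y) = (y - (7/4))^2*f(y) = 22*y/35 + 4/31.
Order-2 pole: residue = g'(a); g'(7/4) = 22/35, so the residue is 22/35.


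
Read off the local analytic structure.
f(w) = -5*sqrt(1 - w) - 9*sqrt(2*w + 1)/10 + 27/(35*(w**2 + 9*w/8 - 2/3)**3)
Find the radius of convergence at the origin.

The radius of convergence is -9/16 + (1/48)*sqrt(2265).

Denominator factor (w**2 + 9*w/8 - 2/3)^3: discriminant 755/192, real irrational roots -9/16 + (1/48)*sqrt(2265) and -9/16 - (1/48)*sqrt(2265); poles of order 3, moduli -9/16 + (1/48)*sqrt(2265) and 9/16 + (1/48)*sqrt(2265).
Branch term (-9/10)*sqrt(1 - w/(-1/2)): its argument vanishes at w = -1/2, a square-root branch point, modulus 1/2.
Branch term (-5)*sqrt(1 - w/(1)): its argument vanishes at w = 1, a square-root branch point, modulus 1.
The radius of convergence is the smallest modulus among the singular points: -9/16 + (1/48)*sqrt(2265).
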